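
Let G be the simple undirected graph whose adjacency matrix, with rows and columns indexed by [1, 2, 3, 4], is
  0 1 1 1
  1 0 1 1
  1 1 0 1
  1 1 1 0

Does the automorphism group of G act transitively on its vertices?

Yes

Every vertex has degree 3, so G is the complete graph K_4. Any permutation of the 4 vertices preserves K_4, so Aut(K_4) = S_4 of order 4! = 24. This group acts transitively on the 4 vertices.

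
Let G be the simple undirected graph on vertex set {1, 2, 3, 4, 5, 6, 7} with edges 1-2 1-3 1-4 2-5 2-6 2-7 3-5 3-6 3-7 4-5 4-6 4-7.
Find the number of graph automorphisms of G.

The vertices split by degree into {2, 3, 4} (degree 4) and {1, 5, 6, 7} (degree 3); every edge runs between the two parts, so G is the complete bipartite graph K_{3,4}. Automorphisms preserve the bipartition setwise (since the parts differ in size) and act as S_3 × S_4 within it; |Aut| = 144.

144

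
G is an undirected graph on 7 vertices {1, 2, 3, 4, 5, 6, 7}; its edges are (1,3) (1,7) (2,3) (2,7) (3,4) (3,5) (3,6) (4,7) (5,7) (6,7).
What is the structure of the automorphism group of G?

S_5 × S_2

The vertices split by degree into {3, 7} (degree 5) and {1, 2, 4, 5, 6} (degree 2); every edge runs between the two parts, so G is the complete bipartite graph K_{2,5}. The parts have unequal sizes, so no automorphism swaps them; each part is permuted independently, giving S_5 × S_2 of order 5!·2! = 240.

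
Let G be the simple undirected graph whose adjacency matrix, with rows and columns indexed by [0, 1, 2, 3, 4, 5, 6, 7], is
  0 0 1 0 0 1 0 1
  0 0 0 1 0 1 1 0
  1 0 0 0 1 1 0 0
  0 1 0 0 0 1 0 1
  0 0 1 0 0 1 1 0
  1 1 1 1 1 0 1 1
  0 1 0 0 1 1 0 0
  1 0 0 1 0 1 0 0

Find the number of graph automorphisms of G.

14

Vertex 5 is the unique vertex of degree 7; the remaining 7 vertices each have degree 3 and induce a cycle, so G is the wheel on 8 vertices with hub 5. With the hub fixed, the remaining symmetry is that of the rim cycle C_7, giving the dihedral group D_7.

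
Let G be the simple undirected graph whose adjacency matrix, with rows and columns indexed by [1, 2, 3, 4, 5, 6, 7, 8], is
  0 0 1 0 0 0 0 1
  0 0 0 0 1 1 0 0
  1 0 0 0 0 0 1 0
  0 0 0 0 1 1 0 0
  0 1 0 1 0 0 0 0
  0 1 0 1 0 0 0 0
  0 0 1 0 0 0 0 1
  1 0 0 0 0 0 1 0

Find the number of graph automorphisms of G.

128

G has two connected components, {2, 4, 5, 6} and {1, 3, 7, 8}; each is 2-regular, so G = C_4 ⊔ C_4. Aut of a disjoint union of two copies of C_4 is the wreath product D_4 ≀ Z_2, of order 2·8² = 128.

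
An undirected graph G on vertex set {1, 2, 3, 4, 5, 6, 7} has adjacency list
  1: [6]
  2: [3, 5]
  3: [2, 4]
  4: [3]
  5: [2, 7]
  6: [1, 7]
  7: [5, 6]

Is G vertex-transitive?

No

Automorphisms preserve degree, but G has vertices of degree 1 and vertices of degree 2; no automorphism maps one to the other, so G is not vertex-transitive.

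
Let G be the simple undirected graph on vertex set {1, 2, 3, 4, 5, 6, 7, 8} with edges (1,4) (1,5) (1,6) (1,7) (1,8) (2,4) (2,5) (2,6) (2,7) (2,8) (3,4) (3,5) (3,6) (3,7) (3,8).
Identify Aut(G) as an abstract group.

The vertices split by degree into {1, 2, 3} (degree 5) and {4, 5, 6, 7, 8} (degree 3); every edge runs between the two parts, so G is the complete bipartite graph K_{3,5}. Automorphisms preserve the bipartition setwise (since the parts differ in size) and act as S_3 × S_5 within it; |Aut| = 720.

S_3 × S_5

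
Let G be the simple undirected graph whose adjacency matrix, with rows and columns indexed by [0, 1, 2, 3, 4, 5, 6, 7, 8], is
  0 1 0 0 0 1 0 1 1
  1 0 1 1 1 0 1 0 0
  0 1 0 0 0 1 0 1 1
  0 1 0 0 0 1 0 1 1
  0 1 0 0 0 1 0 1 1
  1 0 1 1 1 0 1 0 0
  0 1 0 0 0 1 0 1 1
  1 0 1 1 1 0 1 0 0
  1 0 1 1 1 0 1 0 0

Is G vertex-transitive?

Automorphisms preserve degree, but G has vertices of degree 4 and vertices of degree 5; no automorphism maps one to the other, so G is not vertex-transitive.

No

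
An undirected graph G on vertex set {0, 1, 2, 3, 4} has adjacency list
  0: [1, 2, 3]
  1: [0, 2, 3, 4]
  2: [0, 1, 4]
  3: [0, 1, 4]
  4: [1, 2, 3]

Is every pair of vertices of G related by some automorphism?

No

Vertex 1 is the only vertex of degree 4, so every automorphism fixes it; G is not vertex-transitive.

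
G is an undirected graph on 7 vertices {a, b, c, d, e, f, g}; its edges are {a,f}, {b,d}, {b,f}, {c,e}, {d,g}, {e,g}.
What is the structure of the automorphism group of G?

Z_2

The degree sequence is [1, 2, 1, 2, 2, 2, 2]; the two degree-1 vertices a and c are the ends of a path, so G = P_7. The only nontrivial automorphism of a path is the end-to-end reflection, so Aut(G) ≅ Z_2.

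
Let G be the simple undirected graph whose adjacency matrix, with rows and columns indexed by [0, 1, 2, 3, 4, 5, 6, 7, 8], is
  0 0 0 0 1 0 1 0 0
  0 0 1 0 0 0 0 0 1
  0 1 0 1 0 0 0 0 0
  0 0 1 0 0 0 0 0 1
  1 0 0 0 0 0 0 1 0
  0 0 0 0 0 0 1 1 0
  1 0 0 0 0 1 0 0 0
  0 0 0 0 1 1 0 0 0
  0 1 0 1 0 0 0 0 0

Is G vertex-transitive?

No

G has two connected components, {0, 4, 5, 6, 7} and {1, 2, 3, 8}; each is 2-regular, so G = C_5 ⊔ C_4. The orbit of 0 under Aut(G) is {0, 4, 5, 6, 7}, which does not contain 1, so G is not vertex-transitive.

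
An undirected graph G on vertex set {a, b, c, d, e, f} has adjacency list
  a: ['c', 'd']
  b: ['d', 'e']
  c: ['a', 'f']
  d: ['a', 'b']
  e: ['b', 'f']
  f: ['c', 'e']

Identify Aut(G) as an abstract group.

D_6

G is 2-regular and connected on 6 vertices, i.e. the cycle C_6. The automorphisms of the 6-cycle are exactly the symmetries of a regular 6-gon: the dihedral group D_6, |D_6| = 12.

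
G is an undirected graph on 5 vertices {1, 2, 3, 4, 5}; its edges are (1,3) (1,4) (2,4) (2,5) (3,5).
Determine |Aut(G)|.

G is 2-regular and connected on 5 vertices, i.e. the cycle C_5. C_5 has 5 rotations and 5 reflections, so Aut(C_5) ≅ D_5 of order 10.

10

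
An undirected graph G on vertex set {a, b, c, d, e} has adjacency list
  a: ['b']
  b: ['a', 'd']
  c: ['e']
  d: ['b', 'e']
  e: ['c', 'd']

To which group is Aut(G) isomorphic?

the cyclic group of order 2

The degree sequence is [1, 2, 1, 2, 2]; the two degree-1 vertices a and c are the ends of a path, so G = P_5. A path has exactly one nontrivial symmetry — reversal — giving Aut(G) of order 2.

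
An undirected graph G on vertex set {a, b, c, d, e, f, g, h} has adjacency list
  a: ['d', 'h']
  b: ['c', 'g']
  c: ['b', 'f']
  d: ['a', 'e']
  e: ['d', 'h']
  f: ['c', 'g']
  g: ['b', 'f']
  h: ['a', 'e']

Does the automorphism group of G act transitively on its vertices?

G has two connected components, {a, d, e, h} and {b, c, f, g}; each is 2-regular, so G = C_4 ⊔ C_4. With two isomorphic components, Aut(G) = Aut(C_4) ≀ S_2 = (D_4 × D_4) ⋊ Z_2: permute each cycle by D_4, then optionally swap the two cycles. Order 2·(2·4)² = 128. Under this action every vertex can be carried to every other, so G is vertex-transitive.

Yes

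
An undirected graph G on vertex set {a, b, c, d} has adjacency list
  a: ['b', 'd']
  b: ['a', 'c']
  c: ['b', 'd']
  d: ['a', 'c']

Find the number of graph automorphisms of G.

8

G is 2-regular and bipartite with parts {b, d} and {a, c} (each part is independent and every cross-pair is an edge), so G = K_{2,2}. Aut(K_{2,2}) is the wreath product S_2 ≀ Z_2: permute within each part, then optionally swap the parts; |Aut| = 2·(2!)² = 8.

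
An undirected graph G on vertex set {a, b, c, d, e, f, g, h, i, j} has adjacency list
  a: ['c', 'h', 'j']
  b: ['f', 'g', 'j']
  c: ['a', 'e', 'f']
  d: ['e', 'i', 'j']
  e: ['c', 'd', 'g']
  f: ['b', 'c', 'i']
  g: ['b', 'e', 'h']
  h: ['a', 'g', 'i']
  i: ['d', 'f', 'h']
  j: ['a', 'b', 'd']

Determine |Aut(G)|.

G is 3-regular on 10 vertices with no triangles and no 4-cycles (girth 5): this is the Petersen graph. It is a classical fact that the Petersen graph has automorphism group S_5 (order 120), arising from its description as the Kneser graph K(5,2).

120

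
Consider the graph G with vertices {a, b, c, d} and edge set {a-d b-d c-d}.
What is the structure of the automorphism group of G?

S_3

Vertex d has degree 3 and every other vertex has degree 1, so G is the star K_{1,3} with centre d. The 3 leaves are pairwise interchangeable while the centre is fixed, giving Aut(G) = S_3.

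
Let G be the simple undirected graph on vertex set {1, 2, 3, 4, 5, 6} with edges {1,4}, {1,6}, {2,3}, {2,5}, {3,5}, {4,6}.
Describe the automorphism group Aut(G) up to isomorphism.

(D_3 × D_3) ⋊ Z_2

G has two connected components, {2, 3, 5} and {1, 4, 6}; each is 2-regular, so G = C_3 ⊔ C_3. Aut of a disjoint union of two copies of C_3 is the wreath product D_3 ≀ Z_2, of order 2·6² = 72.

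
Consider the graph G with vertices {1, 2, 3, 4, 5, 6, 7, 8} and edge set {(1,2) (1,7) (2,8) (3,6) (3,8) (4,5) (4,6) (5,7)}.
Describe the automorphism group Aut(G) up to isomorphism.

D_8

Every vertex has degree 2 and the graph is connected, so G is the 8-cycle C_8. The automorphisms of the 8-cycle are exactly the symmetries of a regular 8-gon: the dihedral group D_8, |D_8| = 16.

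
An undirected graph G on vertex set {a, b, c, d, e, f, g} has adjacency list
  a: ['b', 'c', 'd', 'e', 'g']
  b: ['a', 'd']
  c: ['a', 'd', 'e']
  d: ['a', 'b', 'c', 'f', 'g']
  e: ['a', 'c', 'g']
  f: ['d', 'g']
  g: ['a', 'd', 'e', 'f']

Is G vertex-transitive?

No

Vertex g is the only vertex of degree 4, so every automorphism fixes it; G is not vertex-transitive.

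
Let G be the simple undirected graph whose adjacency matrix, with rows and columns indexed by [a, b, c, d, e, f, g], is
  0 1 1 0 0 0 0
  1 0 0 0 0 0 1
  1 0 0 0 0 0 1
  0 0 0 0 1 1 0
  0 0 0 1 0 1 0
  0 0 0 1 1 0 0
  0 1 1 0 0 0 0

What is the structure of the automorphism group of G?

G has two connected components, {a, b, c, g} and {d, e, f}; each is 2-regular, so G = C_4 ⊔ C_3. The components are non-isomorphic (different sizes), so Aut(G) = Aut(C_3) × Aut(C_4) = D_3 × D_4 of order 6·8 = 48.

D_3 × D_4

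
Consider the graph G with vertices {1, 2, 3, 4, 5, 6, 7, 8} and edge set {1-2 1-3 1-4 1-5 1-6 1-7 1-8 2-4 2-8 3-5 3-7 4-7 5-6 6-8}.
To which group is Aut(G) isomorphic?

Vertex 1 is the unique vertex of degree 7; the remaining 7 vertices each have degree 3 and induce a cycle, so G is the wheel on 8 vertices with hub 1. Every automorphism fixes the hub and acts on the rim 7-cycle, so Aut(G) ≅ Aut(C_7) = D_7 of order 14.

D_7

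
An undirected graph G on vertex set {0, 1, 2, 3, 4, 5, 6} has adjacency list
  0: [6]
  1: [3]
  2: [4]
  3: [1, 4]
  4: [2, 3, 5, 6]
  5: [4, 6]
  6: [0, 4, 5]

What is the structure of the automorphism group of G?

the trivial group

Degrees alone do not determine every vertex (e.g. 0 and 1 both have degree 1), but their neighbour-degree multisets differ: N(0) has degrees [3] while N(1) has degrees [2]. Repeating this refinement separates all vertices, so the only automorphism is the identity.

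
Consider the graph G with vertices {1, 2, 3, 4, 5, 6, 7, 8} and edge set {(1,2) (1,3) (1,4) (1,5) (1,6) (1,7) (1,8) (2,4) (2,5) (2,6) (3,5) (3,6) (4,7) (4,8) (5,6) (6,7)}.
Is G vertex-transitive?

Vertex 1 is the only vertex of degree 7, so every automorphism fixes it; G is not vertex-transitive.

No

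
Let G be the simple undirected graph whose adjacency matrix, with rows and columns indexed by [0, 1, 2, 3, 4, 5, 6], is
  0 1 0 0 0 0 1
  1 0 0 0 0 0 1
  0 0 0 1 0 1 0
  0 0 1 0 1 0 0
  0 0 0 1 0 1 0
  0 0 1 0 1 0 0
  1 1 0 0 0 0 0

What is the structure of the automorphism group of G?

G has two connected components, {2, 3, 4, 5} and {0, 1, 6}; each is 2-regular, so G = C_4 ⊔ C_3. No automorphism exchanges components of different sizes, hence Aut(G) is the direct product D_3 × D_4, order 48.

D_3 × D_4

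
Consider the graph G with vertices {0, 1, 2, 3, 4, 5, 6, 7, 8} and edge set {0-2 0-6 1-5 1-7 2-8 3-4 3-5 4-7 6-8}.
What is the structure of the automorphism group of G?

D_4 × D_5

G has two connected components, {1, 3, 4, 5, 7} and {0, 2, 6, 8}; each is 2-regular, so G = C_5 ⊔ C_4. No automorphism exchanges components of different sizes, hence Aut(G) is the direct product D_4 × D_5, order 80.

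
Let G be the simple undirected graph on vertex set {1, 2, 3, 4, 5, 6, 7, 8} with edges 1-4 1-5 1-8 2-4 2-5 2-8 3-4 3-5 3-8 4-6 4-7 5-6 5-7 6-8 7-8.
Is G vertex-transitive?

Automorphisms preserve degree, but G has vertices of degree 3 and vertices of degree 5; no automorphism maps one to the other, so G is not vertex-transitive.

No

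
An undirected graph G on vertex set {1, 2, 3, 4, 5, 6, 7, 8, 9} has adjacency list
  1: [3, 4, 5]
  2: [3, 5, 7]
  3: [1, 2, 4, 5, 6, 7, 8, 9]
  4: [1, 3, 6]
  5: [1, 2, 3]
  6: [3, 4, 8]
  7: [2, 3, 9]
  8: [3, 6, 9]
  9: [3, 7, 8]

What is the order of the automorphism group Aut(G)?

Vertex 3 is the unique vertex of degree 8; the remaining 8 vertices each have degree 3 and induce a cycle, so G is the wheel on 9 vertices with hub 3. Every automorphism fixes the hub and acts on the rim 8-cycle, so Aut(G) ≅ Aut(C_8) = D_8 of order 16.

16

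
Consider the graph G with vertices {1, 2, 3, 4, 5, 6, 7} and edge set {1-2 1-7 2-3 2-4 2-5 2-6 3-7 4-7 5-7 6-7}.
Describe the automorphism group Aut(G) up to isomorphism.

The vertices split by degree into {2, 7} (degree 5) and {1, 3, 4, 5, 6} (degree 2); every edge runs between the two parts, so G is the complete bipartite graph K_{2,5}. The parts have unequal sizes, so no automorphism swaps them; each part is permuted independently, giving S_5 × S_2 of order 5!·2! = 240.

S_5 × S_2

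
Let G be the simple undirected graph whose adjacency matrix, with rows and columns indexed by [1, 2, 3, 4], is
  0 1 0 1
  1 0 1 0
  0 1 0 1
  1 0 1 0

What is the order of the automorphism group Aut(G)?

8

Every vertex has degree 2 and the graph is connected, so G is the 4-cycle C_4. C_4 has 4 rotations and 4 reflections, so Aut(C_4) ≅ D_4 of order 8.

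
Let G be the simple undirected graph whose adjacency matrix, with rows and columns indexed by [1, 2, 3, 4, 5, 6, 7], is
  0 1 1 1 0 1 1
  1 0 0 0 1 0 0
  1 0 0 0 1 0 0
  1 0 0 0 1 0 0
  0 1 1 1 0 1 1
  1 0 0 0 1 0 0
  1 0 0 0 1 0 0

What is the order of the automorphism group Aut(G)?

240

The vertices split by degree into {1, 5} (degree 5) and {2, 3, 4, 6, 7} (degree 2); every edge runs between the two parts, so G is the complete bipartite graph K_{2,5}. Automorphisms preserve the bipartition setwise (since the parts differ in size) and act as S_2 × S_5 within it; |Aut| = 240.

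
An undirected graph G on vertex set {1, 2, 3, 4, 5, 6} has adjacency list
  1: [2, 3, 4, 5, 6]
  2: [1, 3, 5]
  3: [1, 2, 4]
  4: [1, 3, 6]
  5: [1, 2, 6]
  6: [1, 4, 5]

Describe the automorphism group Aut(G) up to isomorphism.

Vertex 1 is the unique vertex of degree 5; the remaining 5 vertices each have degree 3 and induce a cycle, so G is the wheel on 6 vertices with hub 1. With the hub fixed, the remaining symmetry is that of the rim cycle C_5, giving the dihedral group D_5.

D_5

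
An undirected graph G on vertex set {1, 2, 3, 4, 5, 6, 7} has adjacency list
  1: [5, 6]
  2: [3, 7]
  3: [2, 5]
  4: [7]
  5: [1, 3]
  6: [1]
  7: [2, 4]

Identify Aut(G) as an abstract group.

the cyclic group of order 2

The degree sequence is [2, 2, 2, 1, 2, 1, 2]; the two degree-1 vertices 4 and 6 are the ends of a path, so G = P_7. The only nontrivial automorphism of a path is the end-to-end reflection, so Aut(G) ≅ Z_2.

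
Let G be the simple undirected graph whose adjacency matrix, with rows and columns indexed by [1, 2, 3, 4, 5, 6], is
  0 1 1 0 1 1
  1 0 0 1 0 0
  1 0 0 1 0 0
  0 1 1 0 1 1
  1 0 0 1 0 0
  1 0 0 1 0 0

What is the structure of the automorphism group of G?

S_4 × S_2

The vertices split by degree into {1, 4} (degree 4) and {2, 3, 5, 6} (degree 2); every edge runs between the two parts, so G is the complete bipartite graph K_{2,4}. The parts have unequal sizes, so no automorphism swaps them; each part is permuted independently, giving S_4 × S_2 of order 4!·2! = 48.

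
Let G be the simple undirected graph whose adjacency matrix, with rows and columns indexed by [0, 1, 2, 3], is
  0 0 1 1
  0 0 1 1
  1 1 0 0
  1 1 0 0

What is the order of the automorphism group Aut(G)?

8

G is 2-regular and connected on 4 vertices, i.e. the cycle C_4. C_4 has 4 rotations and 4 reflections, so Aut(C_4) ≅ D_4 of order 8.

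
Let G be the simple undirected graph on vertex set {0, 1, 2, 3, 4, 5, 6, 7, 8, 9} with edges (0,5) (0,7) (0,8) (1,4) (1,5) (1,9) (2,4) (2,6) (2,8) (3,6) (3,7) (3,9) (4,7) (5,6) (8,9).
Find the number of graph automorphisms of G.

G is 3-regular on 10 vertices with no triangles and no 4-cycles (girth 5): this is the Petersen graph. Viewing the Petersen graph as the Kneser graph K(5,2) — vertices are 2-subsets of {1,…,5}, edges join disjoint pairs — its automorphisms are exactly the permutations of the 5-element set, so Aut ≅ S_5 of order 120.

120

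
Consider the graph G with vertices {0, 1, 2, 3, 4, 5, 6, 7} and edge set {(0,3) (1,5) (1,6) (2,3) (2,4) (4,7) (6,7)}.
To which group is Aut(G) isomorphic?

The degree sequence is [1, 2, 2, 2, 2, 1, 2, 2]; the two degree-1 vertices 0 and 5 are the ends of a path, so G = P_8. The only nontrivial automorphism of a path is the end-to-end reflection, so Aut(G) ≅ Z_2.

the cyclic group of order 2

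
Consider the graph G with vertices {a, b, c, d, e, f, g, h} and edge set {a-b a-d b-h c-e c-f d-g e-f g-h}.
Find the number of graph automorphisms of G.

60

G has two connected components, {a, b, d, g, h} and {c, e, f}; each is 2-regular, so G = C_5 ⊔ C_3. No automorphism exchanges components of different sizes, hence Aut(G) is the direct product D_5 × D_3, order 60.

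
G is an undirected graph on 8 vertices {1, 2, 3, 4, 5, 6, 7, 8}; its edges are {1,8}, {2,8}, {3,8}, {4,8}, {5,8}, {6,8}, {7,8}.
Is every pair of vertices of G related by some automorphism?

No

Vertex 8 is the only vertex of degree 7, so every automorphism fixes it; G is not vertex-transitive.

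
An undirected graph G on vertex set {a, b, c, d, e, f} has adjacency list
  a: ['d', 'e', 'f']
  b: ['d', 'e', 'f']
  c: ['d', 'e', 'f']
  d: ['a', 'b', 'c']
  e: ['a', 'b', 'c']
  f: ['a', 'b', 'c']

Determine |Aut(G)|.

G is 3-regular and bipartite with parts {d, e, f} and {a, b, c} (each part is independent and every cross-pair is an edge), so G = K_{3,3}. Each part can be permuted independently (S_3 × S_3) and the two equal-size parts can also be swapped, giving (S_3 × S_3) ⋊ Z_2 of order 2·(3!)² = 72.

72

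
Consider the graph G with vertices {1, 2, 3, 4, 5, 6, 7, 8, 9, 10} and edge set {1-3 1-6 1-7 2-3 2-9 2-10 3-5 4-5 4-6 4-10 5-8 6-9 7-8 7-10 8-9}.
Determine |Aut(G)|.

120

G is 3-regular on 10 vertices with no triangles and no 4-cycles (girth 5): this is the Petersen graph. It is a classical fact that the Petersen graph has automorphism group S_5 (order 120), arising from its description as the Kneser graph K(5,2).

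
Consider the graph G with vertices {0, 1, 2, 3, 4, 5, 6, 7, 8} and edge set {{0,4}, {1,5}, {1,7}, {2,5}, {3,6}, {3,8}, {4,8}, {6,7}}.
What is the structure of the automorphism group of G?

The degree sequence is [1, 2, 1, 2, 2, 2, 2, 2, 2]; the two degree-1 vertices 0 and 2 are the ends of a path, so G = P_9. A path has exactly one nontrivial symmetry — reversal — giving Aut(G) of order 2.

C_2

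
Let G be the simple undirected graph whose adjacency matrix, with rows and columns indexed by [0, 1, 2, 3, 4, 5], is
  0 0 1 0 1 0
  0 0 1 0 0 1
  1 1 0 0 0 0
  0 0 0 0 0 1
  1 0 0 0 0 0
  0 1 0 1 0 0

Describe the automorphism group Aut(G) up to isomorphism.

C_2

The degree sequence is [2, 2, 2, 1, 1, 2]; the two degree-1 vertices 3 and 4 are the ends of a path, so G = P_6. The only nontrivial automorphism of a path is the end-to-end reflection, so Aut(G) ≅ Z_2.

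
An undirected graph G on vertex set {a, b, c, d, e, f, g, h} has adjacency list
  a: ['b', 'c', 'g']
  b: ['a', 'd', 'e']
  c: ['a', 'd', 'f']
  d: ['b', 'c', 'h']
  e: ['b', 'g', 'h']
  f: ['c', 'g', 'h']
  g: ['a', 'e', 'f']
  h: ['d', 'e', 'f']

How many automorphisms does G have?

G is 3-regular and bipartite on 2^3 = 8 vertices with girth 4; it is the hypercube graph Q_3. The symmetry group of the 3-cube is the hyperoctahedral group B_3 = Z_2 ≀ S_3, of order 2^3·3! = 48.

48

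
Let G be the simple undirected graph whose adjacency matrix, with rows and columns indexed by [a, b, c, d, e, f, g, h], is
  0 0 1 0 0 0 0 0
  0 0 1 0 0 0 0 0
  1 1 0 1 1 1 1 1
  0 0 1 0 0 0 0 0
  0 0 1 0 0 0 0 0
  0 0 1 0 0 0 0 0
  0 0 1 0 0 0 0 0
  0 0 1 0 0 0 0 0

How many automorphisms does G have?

5040

Vertex c has degree 7 and every other vertex has degree 1, so G is the star K_{1,7} with centre c. The 7 leaves are pairwise interchangeable while the centre is fixed, giving Aut(G) = S_7.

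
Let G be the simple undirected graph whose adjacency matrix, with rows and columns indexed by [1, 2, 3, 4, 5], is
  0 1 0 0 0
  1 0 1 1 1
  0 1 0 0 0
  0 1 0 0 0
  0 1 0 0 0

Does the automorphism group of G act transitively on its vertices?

Vertex 2 is the only vertex of degree 4, so every automorphism fixes it; G is not vertex-transitive.

No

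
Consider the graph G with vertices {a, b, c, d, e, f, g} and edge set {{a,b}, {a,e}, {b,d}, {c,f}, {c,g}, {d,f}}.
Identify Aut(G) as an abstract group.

The degree sequence is [2, 2, 2, 2, 1, 2, 1]; the two degree-1 vertices e and g are the ends of a path, so G = P_7. The only nontrivial automorphism of a path is the end-to-end reflection, so Aut(G) ≅ Z_2.

the cyclic group of order 2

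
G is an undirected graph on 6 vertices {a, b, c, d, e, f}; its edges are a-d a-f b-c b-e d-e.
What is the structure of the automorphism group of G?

Z_2

The degree sequence is [2, 2, 1, 2, 2, 1]; the two degree-1 vertices c and f are the ends of a path, so G = P_6. The only nontrivial automorphism of a path is the end-to-end reflection, so Aut(G) ≅ Z_2.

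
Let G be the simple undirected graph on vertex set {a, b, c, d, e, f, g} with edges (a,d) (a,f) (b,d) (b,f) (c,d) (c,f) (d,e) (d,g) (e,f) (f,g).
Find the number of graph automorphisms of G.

240

The vertices split by degree into {d, f} (degree 5) and {a, b, c, e, g} (degree 2); every edge runs between the two parts, so G is the complete bipartite graph K_{2,5}. The parts have unequal sizes, so no automorphism swaps them; each part is permuted independently, giving S_2 × S_5 of order 2!·5! = 240.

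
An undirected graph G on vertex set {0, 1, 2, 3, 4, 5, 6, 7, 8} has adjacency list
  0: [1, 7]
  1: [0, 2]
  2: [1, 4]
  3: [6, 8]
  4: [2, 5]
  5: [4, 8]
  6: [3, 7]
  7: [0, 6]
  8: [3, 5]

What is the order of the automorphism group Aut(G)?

18

Every vertex has degree 2 and the graph is connected, so G is the 9-cycle C_9. The automorphisms of the 9-cycle are exactly the symmetries of a regular 9-gon: the dihedral group D_9, |D_9| = 18.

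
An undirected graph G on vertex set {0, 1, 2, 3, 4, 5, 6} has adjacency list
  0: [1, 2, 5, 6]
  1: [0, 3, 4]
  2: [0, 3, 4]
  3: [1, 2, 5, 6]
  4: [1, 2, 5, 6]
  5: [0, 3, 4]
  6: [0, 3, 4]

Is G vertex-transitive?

No

Automorphisms preserve degree, but G has vertices of degree 3 and vertices of degree 4; no automorphism maps one to the other, so G is not vertex-transitive.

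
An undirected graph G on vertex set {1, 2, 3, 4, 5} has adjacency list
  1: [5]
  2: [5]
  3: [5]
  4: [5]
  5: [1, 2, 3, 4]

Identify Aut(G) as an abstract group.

the symmetric group on 4 letters

Vertex 5 has degree 4 and every other vertex has degree 1, so G is the star K_{1,4} with centre 5. The 4 leaves are pairwise interchangeable while the centre is fixed, giving Aut(G) = S_4.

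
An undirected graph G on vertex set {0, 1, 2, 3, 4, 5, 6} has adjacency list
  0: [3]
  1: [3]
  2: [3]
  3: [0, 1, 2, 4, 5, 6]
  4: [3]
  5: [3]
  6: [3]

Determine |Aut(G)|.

720

Vertex 3 has degree 6 and every other vertex has degree 1, so G is the star K_{1,6} with centre 3. The 6 leaves are pairwise interchangeable while the centre is fixed, giving Aut(G) = S_6.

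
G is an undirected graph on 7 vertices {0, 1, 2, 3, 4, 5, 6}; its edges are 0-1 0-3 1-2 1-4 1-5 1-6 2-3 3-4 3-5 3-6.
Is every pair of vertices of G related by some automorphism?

Automorphisms preserve degree, but G has vertices of degree 2 and vertices of degree 5; no automorphism maps one to the other, so G is not vertex-transitive.

No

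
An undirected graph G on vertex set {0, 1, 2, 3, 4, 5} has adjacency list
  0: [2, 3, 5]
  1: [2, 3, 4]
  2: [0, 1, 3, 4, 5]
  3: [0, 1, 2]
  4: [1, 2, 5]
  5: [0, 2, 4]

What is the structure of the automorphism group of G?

Vertex 2 is the unique vertex of degree 5; the remaining 5 vertices each have degree 3 and induce a cycle, so G is the wheel on 6 vertices with hub 2. Every automorphism fixes the hub and acts on the rim 5-cycle, so Aut(G) ≅ Aut(C_5) = D_5 of order 10.

the dihedral group of order 10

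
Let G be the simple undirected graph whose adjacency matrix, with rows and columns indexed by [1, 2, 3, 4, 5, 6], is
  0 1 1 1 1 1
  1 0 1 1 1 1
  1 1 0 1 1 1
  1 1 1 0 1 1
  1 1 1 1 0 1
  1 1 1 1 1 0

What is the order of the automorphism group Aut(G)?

Every vertex has degree 5, so G is the complete graph K_6. Any permutation of the 6 vertices preserves K_6, so Aut(K_6) = S_6 of order 6! = 720.

720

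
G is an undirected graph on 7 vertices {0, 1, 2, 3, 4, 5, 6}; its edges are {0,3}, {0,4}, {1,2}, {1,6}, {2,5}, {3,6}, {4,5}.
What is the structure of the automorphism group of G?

the dihedral group of order 14

Every vertex has degree 2 and the graph is connected, so G is the 7-cycle C_7. C_7 has 7 rotations and 7 reflections, so Aut(C_7) ≅ D_7 of order 14.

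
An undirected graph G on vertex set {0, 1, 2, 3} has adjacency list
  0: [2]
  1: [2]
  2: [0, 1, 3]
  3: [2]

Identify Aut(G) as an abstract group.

S_3

Vertex 2 has degree 3 and every other vertex has degree 1, so G is the star K_{1,3} with centre 2. The 3 leaves are pairwise interchangeable while the centre is fixed, giving Aut(G) = S_3.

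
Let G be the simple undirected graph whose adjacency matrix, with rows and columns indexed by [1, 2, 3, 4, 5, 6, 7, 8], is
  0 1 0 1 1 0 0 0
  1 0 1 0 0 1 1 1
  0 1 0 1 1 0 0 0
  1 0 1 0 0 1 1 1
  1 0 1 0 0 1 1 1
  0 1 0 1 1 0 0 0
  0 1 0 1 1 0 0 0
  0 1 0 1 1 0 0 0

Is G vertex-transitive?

No

Automorphisms preserve degree, but G has vertices of degree 3 and vertices of degree 5; no automorphism maps one to the other, so G is not vertex-transitive.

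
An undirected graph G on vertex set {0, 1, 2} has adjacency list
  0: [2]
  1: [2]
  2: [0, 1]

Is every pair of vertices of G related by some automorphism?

Vertex 2 is the only vertex of degree 2, so every automorphism fixes it; G is not vertex-transitive.

No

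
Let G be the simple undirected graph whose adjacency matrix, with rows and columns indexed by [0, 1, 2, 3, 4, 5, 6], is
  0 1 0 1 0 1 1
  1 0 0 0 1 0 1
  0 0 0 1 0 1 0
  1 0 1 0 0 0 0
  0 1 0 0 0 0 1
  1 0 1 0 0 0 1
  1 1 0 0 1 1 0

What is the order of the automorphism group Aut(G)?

1

The degree sequence is [4, 3, 2, 2, 2, 3, 4]. Checking the degree-preserving permutations of the vertex set shows that none except the identity preserves every edge, so Aut(G) is trivial.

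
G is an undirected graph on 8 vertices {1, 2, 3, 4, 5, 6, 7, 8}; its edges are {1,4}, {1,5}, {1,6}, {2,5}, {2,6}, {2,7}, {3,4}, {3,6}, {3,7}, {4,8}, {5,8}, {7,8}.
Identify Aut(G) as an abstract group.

G is 3-regular and bipartite on 2^3 = 8 vertices with girth 4; it is the hypercube graph Q_3. The symmetry group of the 3-cube is the hyperoctahedral group B_3 = Z_2 ≀ S_3, of order 2^3·3! = 48.

Z_2^3 ⋊ S_3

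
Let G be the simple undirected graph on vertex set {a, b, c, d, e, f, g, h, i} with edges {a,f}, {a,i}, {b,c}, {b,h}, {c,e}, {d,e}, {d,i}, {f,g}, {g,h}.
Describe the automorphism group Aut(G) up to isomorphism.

G is 2-regular and connected on 9 vertices, i.e. the cycle C_9. C_9 has 9 rotations and 9 reflections, so Aut(C_9) ≅ D_9 of order 18.

D_9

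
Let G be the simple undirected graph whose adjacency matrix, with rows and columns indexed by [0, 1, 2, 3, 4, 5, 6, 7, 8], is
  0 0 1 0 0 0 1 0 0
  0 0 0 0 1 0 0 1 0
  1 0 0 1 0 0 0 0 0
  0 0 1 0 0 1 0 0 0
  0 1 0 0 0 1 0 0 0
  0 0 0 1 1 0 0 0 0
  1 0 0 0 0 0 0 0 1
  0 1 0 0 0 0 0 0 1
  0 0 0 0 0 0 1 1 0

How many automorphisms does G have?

Every vertex has degree 2 and the graph is connected, so G is the 9-cycle C_9. The automorphisms of the 9-cycle are exactly the symmetries of a regular 9-gon: the dihedral group D_9, |D_9| = 18.

18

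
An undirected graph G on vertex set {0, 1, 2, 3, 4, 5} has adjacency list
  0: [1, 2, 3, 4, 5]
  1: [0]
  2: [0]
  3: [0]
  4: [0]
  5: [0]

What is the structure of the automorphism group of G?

Vertex 0 has degree 5 and every other vertex has degree 1, so G is the star K_{1,5} with centre 0. Any automorphism fixes the centre and permutes the 5 leaves freely, so Aut(G) ≅ S_5 of order 5! = 120.

the symmetric group on 5 letters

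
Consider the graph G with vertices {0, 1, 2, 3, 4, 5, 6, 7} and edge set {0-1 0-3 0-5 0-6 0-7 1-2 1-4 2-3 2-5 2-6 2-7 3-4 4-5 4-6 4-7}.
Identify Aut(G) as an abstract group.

S_3 × S_5

The vertices split by degree into {0, 2, 4} (degree 5) and {1, 3, 5, 6, 7} (degree 3); every edge runs between the two parts, so G is the complete bipartite graph K_{3,5}. The parts have unequal sizes, so no automorphism swaps them; each part is permuted independently, giving S_3 × S_5 of order 3!·5! = 720.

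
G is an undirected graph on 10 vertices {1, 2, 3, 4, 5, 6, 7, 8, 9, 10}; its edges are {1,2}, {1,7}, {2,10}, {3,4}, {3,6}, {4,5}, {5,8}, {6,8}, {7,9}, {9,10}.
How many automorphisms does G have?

G has two connected components, {3, 4, 5, 6, 8} and {1, 2, 7, 9, 10}; each is 2-regular, so G = C_5 ⊔ C_5. Aut of a disjoint union of two copies of C_5 is the wreath product D_5 ≀ Z_2, of order 2·10² = 200.

200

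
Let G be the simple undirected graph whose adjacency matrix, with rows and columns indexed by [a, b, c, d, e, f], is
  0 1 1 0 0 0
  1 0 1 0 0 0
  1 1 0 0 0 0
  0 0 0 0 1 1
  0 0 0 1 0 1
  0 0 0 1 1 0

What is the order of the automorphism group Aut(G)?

G has two connected components, {a, b, c} and {d, e, f}; each is 2-regular, so G = C_3 ⊔ C_3. Aut of a disjoint union of two copies of C_3 is the wreath product D_3 ≀ Z_2, of order 2·6² = 72.

72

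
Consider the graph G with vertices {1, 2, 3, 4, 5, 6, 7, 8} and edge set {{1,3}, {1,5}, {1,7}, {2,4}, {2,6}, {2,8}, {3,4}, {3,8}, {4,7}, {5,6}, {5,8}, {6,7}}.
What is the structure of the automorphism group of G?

G is 3-regular and bipartite on 2^3 = 8 vertices with girth 4; it is the hypercube graph Q_3. The symmetry group of the 3-cube is the hyperoctahedral group B_3 = Z_2 ≀ S_3, of order 2^3·3! = 48.

the hyperoctahedral group B_3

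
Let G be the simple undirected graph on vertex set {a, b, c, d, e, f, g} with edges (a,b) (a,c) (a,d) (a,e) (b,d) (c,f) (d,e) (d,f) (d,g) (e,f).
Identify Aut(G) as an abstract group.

Degrees alone do not determine every vertex (e.g. b and c both have degree 2), but their neighbour-degree multisets differ: N(b) has degrees [4, 5] while N(c) has degrees [3, 4]. Repeating this refinement separates all vertices, so the only automorphism is the identity.

the trivial group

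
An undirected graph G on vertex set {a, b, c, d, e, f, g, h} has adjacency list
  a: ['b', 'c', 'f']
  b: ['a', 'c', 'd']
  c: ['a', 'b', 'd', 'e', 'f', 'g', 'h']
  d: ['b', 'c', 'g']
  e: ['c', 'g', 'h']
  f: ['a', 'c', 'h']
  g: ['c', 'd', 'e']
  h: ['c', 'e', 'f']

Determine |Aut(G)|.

Vertex c is the unique vertex of degree 7; the remaining 7 vertices each have degree 3 and induce a cycle, so G is the wheel on 8 vertices with hub c. Every automorphism fixes the hub and acts on the rim 7-cycle, so Aut(G) ≅ Aut(C_7) = D_7 of order 14.

14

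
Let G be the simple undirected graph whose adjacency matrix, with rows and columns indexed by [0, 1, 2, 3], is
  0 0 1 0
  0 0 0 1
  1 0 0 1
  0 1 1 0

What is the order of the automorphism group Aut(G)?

2

The degree sequence is [1, 1, 2, 2]; the two degree-1 vertices 0 and 1 are the ends of a path, so G = P_4. The only nontrivial automorphism of a path is the end-to-end reflection, so Aut(G) ≅ Z_2.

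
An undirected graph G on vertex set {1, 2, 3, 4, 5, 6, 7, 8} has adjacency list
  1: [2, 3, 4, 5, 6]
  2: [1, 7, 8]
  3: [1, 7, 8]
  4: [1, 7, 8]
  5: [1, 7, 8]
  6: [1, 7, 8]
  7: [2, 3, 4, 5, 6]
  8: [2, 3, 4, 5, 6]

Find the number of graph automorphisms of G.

720

The vertices split by degree into {1, 7, 8} (degree 5) and {2, 3, 4, 5, 6} (degree 3); every edge runs between the two parts, so G is the complete bipartite graph K_{3,5}. The parts have unequal sizes, so no automorphism swaps them; each part is permuted independently, giving S_5 × S_3 of order 5!·3! = 720.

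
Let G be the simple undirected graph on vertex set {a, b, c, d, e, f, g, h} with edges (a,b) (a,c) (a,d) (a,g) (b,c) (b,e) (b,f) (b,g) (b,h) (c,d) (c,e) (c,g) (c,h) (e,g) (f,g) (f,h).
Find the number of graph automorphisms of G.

1

Degrees alone do not determine every vertex (e.g. b and c both have degree 6), but their neighbour-degree multisets differ: N(b) has degrees [3, 3, 3, 4, 5, 6] while N(c) has degrees [2, 3, 3, 4, 5, 6]. Repeating this refinement separates all vertices, so the only automorphism is the identity.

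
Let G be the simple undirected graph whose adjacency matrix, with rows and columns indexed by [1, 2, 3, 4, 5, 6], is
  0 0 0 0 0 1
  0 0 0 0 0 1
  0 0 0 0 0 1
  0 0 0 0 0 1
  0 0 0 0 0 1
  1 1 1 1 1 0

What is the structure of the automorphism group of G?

the symmetric group on 5 letters

Vertex 6 has degree 5 and every other vertex has degree 1, so G is the star K_{1,5} with centre 6. Any automorphism fixes the centre and permutes the 5 leaves freely, so Aut(G) ≅ S_5 of order 5! = 120.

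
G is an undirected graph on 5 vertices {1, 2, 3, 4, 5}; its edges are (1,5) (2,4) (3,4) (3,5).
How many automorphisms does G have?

2

The degree sequence is [1, 1, 2, 2, 2]; the two degree-1 vertices 1 and 2 are the ends of a path, so G = P_5. The only nontrivial automorphism of a path is the end-to-end reflection, so Aut(G) ≅ Z_2.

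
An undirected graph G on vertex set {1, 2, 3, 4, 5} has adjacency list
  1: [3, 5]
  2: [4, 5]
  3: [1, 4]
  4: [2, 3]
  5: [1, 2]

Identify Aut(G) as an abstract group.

D_5

G is 2-regular and connected on 5 vertices, i.e. the cycle C_5. C_5 has 5 rotations and 5 reflections, so Aut(C_5) ≅ D_5 of order 10.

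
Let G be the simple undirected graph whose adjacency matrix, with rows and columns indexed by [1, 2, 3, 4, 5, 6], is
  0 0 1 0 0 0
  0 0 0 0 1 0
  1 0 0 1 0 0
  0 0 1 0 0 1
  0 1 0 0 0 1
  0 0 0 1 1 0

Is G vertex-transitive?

No

Automorphisms preserve degree, but G has vertices of degree 1 and vertices of degree 2; no automorphism maps one to the other, so G is not vertex-transitive.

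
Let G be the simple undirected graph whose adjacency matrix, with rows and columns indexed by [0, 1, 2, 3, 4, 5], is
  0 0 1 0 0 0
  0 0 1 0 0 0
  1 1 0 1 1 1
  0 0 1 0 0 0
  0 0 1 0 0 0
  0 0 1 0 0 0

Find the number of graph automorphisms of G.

Vertex 2 has degree 5 and every other vertex has degree 1, so G is the star K_{1,5} with centre 2. Any automorphism fixes the centre and permutes the 5 leaves freely, so Aut(G) ≅ S_5 of order 5! = 120.

120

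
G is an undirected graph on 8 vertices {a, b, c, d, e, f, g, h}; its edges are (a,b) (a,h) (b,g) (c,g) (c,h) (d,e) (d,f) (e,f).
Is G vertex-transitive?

No

G has two connected components, {a, b, c, g, h} and {d, e, f}; each is 2-regular, so G = C_5 ⊔ C_3. The orbit of a under Aut(G) is {a, b, c, g, h}, which does not contain d, so G is not vertex-transitive.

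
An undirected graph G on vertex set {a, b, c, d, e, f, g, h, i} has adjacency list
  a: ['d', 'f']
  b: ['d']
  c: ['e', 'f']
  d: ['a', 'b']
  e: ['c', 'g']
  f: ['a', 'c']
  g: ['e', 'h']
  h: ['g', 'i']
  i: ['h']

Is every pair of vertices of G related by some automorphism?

Automorphisms preserve degree, but G has vertices of degree 1 and vertices of degree 2; no automorphism maps one to the other, so G is not vertex-transitive.

No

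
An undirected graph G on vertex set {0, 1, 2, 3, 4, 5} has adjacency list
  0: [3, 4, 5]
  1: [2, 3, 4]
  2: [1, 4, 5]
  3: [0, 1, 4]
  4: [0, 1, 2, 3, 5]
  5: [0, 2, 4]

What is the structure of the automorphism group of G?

D_5

Vertex 4 is the unique vertex of degree 5; the remaining 5 vertices each have degree 3 and induce a cycle, so G is the wheel on 6 vertices with hub 4. With the hub fixed, the remaining symmetry is that of the rim cycle C_5, giving the dihedral group D_5.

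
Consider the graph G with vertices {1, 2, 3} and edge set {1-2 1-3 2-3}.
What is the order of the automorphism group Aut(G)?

6

All 3 vertices are pairwise adjacent: G = K_3. Any permutation of the 3 vertices preserves K_3, so Aut(K_3) = S_3 of order 3! = 6.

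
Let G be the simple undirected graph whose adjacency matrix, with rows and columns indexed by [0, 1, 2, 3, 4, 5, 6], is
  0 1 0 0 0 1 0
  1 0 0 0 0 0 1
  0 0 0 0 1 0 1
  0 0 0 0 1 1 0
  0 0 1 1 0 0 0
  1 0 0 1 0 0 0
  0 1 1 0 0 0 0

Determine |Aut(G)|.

G is 2-regular and connected on 7 vertices, i.e. the cycle C_7. The automorphisms of the 7-cycle are exactly the symmetries of a regular 7-gon: the dihedral group D_7, |D_7| = 14.

14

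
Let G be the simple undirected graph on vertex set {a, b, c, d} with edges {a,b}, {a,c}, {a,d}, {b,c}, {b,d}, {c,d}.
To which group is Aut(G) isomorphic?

the symmetric group on 4 letters

All 4 vertices are pairwise adjacent: G = K_4. Any permutation of the 4 vertices preserves K_4, so Aut(K_4) = S_4 of order 4! = 24.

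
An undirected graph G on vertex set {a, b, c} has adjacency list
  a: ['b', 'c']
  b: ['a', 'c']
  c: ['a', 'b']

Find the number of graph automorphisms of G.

6

Every vertex has degree 2, so G is the complete graph K_3. Any permutation of the 3 vertices preserves K_3, so Aut(K_3) = S_3 of order 3! = 6.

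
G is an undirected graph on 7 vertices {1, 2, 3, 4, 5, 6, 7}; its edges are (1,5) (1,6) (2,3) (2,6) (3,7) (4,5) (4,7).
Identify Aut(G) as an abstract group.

Every vertex has degree 2 and the graph is connected, so G is the 7-cycle C_7. The automorphisms of the 7-cycle are exactly the symmetries of a regular 7-gon: the dihedral group D_7, |D_7| = 14.

the dihedral group of order 14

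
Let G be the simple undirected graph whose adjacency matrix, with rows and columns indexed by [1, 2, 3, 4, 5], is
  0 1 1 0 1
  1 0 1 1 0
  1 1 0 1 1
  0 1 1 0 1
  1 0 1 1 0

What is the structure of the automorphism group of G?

D_4

Vertex 3 is the unique vertex of degree 4; the remaining 4 vertices each have degree 3 and induce a cycle, so G is the wheel on 5 vertices with hub 3. With the hub fixed, the remaining symmetry is that of the rim cycle C_4, giving the dihedral group D_4.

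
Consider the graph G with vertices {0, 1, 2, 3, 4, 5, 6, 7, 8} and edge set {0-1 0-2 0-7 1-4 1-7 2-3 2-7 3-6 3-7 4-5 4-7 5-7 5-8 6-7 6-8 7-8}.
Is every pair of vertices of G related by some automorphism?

Vertex 7 is the only vertex of degree 8, so every automorphism fixes it; G is not vertex-transitive.

No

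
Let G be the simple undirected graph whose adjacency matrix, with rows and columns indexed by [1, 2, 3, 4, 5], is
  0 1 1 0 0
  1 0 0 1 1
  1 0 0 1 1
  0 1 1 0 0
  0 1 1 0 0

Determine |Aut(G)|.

The vertices split by degree into {2, 3} (degree 3) and {1, 4, 5} (degree 2); every edge runs between the two parts, so G is the complete bipartite graph K_{2,3}. Automorphisms preserve the bipartition setwise (since the parts differ in size) and act as S_3 × S_2 within it; |Aut| = 12.

12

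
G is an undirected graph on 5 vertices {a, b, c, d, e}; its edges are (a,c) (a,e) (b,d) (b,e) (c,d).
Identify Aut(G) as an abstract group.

G is 2-regular and connected on 5 vertices, i.e. the cycle C_5. C_5 has 5 rotations and 5 reflections, so Aut(C_5) ≅ D_5 of order 10.

the dihedral group of order 10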